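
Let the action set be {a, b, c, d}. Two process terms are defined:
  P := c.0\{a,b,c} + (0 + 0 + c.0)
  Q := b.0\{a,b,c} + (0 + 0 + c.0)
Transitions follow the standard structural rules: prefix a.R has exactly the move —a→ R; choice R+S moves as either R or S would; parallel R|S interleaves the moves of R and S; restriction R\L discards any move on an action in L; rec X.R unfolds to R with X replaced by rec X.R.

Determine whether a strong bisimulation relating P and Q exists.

LTS(P): 3 reachable states
  p0 = c.0\{a,b,c} + (0 + 0 + c.0) :: ··c··> p1, ··c··> p2
  p1 = 0 :: ·
  p2 = 0\{a,b,c} :: ·
LTS(Q): 3 reachable states
  q0 = b.0\{a,b,c} + (0 + 0 + c.0) :: ··b··> q1, ··c··> q2
  q1 = 0\{a,b,c} :: ·
  q2 = 0 :: ·
Partition-refinement fixed point:
  B0 = {p0}
  B1 = {p1, p2, q1, q2}
  B2 = {q0}
p0 ∈ B0, q0 ∈ B2 → different blocks

not bisimilar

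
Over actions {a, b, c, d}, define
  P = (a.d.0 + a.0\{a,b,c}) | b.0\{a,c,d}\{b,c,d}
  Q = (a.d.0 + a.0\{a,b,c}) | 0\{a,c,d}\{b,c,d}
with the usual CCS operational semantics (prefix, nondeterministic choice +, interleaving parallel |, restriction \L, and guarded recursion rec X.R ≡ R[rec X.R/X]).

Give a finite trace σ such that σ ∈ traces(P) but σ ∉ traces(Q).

b

Reachable graph of P (8 states):
  m0 = (a.d.0 + a.0\{a,b,c}) | b.0\{a,c,d}\{b,c,d} has moves ··a··> m1, ··a··> m2, ··b··> m3
  m1 = 0\{a,b,c} | b.0\{a,c,d}\{b,c,d} has moves ··b··> m4
  m2 = d.0 | b.0\{a,c,d}\{b,c,d} has moves ··b··> m5, ··d··> m6
  m3 = (a.d.0 + a.0\{a,b,c}) | 0\{a,c,d}\{b,c,d} has moves ··a··> m4, ··a··> m5
  m4 = 0\{a,b,c} | 0\{a,c,d}\{b,c,d} has moves stopped
  m5 = d.0 | 0\{a,c,d}\{b,c,d} has moves ··d··> m7
  m6 = 0 | b.0\{a,c,d}\{b,c,d} has moves ··b··> m7
  m7 = 0 | 0\{a,c,d}\{b,c,d} has moves stopped
Reachable graph of Q (4 states):
  n0 = (a.d.0 + a.0\{a,b,c}) | 0\{a,c,d}\{b,c,d} has moves ··a··> n1, ··a··> n2
  n1 = 0\{a,b,c} | 0\{a,c,d}\{b,c,d} has moves stopped
  n2 = d.0 | 0\{a,c,d}\{b,c,d} has moves ··d··> n3
  n3 = 0 | 0\{a,c,d}\{b,c,d} has moves stopped
Executing b from P (initial set {m0}):
  [1] b ⇒ {m3}
  ✓ P
Executing b from Q (initial set {n0}):
  [1] b ⇒ no successor for Q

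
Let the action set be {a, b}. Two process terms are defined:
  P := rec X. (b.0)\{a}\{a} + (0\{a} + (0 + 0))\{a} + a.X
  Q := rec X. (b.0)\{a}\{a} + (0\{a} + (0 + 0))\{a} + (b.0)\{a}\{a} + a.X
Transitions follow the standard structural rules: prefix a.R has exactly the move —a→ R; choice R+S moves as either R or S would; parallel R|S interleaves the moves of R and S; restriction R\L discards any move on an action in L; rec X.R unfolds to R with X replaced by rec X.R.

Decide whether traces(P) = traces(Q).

Reachable graph of P (2 states):
  m0 = rec X. (b.0)\{a}\{a} + (0\{a} + (0 + 0))\{a} + a.X | -a-> m0, -b-> m1
  m1 = 0\{a}\{a} | ∅
Reachable graph of Q (2 states):
  n0 = rec X. (b.0)\{a}\{a} + (0\{a} + (0 + 0))\{a} + (b.0)\{a}\{a} + a.X | -a-> n0, -b-> n1
  n1 = 0\{a}\{a} | ∅
Partition-refinement fixed point:
  B0 = {m0, n0}
  B1 = {m1, n1}
m0 ∈ B0, n0 ∈ B0 → same block
Bisimilar ⇒ trace-equivalent.

YES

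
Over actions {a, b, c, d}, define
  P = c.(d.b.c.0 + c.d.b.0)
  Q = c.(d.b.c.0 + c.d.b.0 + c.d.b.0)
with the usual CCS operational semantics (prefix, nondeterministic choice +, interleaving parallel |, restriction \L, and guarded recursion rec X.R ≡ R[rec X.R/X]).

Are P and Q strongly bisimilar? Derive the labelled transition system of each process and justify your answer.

Reachable graph of P (7 states):
  m0 = c.(d.b.c.0 + c.d.b.0) ⊢ -c-> m1
  m1 = d.b.c.0 + c.d.b.0 ⊢ -c-> m2, -d-> m3
  m2 = d.b.0 ⊢ -d-> m4
  m3 = b.c.0 ⊢ -b-> m5
  m4 = b.0 ⊢ -b-> m6
  m5 = c.0 ⊢ -c-> m6
  m6 = 0 ⊢ ∅
Reachable graph of Q (7 states):
  n0 = c.(d.b.c.0 + c.d.b.0 + c.d.b.0) ⊢ -c-> n1
  n1 = d.b.c.0 + c.d.b.0 + c.d.b.0 ⊢ -c-> n2, -d-> n3
  n2 = d.b.0 ⊢ -d-> n4
  n3 = b.c.0 ⊢ -b-> n5
  n4 = b.0 ⊢ -b-> n6
  n5 = c.0 ⊢ -c-> n6
  n6 = 0 ⊢ ∅
Bisimilarity quotient blocks:
  B0 = {m0, n0}
  B1 = {m1, n1}
  B2 = {m2, n2}
  B3 = {m4, n4}
  B4 = {m6, n6}
  B5 = {m3, n3}
  B6 = {m5, n5}
m0 ∈ B0, n0 ∈ B0 → same block

bisimilar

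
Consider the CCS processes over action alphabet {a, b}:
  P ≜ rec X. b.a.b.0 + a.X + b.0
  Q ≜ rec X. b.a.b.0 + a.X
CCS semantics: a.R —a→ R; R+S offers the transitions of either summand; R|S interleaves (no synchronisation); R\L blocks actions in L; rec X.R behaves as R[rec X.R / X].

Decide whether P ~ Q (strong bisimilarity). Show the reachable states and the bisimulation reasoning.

LTS(P): 4 reachable states
  s0 = rec X. b.a.b.0 + a.X + b.0 → ··a··> s0, ··b··> s1, ··b··> s2
  s1 = 0 → deadlocked
  s2 = a.b.0 → ··a··> s3
  s3 = b.0 → ··b··> s1
LTS(Q): 4 reachable states
  t0 = rec X. b.a.b.0 + a.X → ··a··> t0, ··b··> t1
  t1 = a.b.0 → ··a··> t2
  t2 = b.0 → ··b··> t3
  t3 = 0 → deadlocked
Partition-refinement fixed point:
  B0 = {s0}
  B1 = {s2, t1}
  B2 = {s3, t2}
  B3 = {s1, t3}
  B4 = {t0}
s0 ∈ B0, t0 ∈ B4 → different blocks

NO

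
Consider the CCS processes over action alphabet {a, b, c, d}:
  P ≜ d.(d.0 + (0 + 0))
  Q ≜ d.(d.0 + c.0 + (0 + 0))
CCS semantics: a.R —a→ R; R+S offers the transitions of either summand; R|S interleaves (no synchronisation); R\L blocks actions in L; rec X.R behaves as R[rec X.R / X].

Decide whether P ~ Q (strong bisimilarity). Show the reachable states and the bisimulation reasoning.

not bisimilar

LTS(P): 3 reachable states
  u0 = d.(d.0 + (0 + 0)) :: -d-> u1
  u1 = d.0 + (0 + 0) :: -d-> u2
  u2 = 0 :: ∅
LTS(Q): 3 reachable states
  v0 = d.(d.0 + c.0 + (0 + 0)) :: -d-> v1
  v1 = d.0 + c.0 + (0 + 0) :: -c-> v2, -d-> v2
  v2 = 0 :: ∅
Coarsest stable partition (strong bisimilarity classes):
  B0 = {u0}
  B1 = {u1}
  B2 = {u2, v2}
  B3 = {v0}
  B4 = {v1}
u0 ∈ B0, v0 ∈ B3 → different blocks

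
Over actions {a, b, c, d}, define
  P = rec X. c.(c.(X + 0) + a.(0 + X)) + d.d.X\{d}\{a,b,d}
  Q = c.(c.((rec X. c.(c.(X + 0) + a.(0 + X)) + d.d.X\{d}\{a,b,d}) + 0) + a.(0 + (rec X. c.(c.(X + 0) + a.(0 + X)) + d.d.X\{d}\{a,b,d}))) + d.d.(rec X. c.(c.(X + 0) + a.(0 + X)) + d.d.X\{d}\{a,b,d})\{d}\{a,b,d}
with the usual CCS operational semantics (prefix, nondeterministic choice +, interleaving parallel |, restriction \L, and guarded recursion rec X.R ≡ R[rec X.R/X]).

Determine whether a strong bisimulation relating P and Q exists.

P's transition system — 8 states:
  m0 = rec X. c.(c.(X + 0) + a.(0 + X)) + d.d.X\{d}\{a,b,d} → ··c··> m1, ··d··> m2
  m1 = c.((rec X. c.(c.(X + 0) + a.(0 + X)) + d.d.X\{d}\{a,b,d}) + 0) + a.(0 + (rec X. c.(c.(X + 0) + a.(0 + X)) + d.d.X\{d}\{a,b,d})) → ··a··> m3, ··c··> m4
  m2 = d.(rec X. c.(c.(X + 0) + a.(0 + X)) + d.d.X\{d}\{a,b,d})\{d}\{a,b,d} → ··d··> m5
  m3 = 0 + (rec X. c.(c.(X + 0) + a.(0 + X)) + d.d.X\{d}\{a,b,d}) → ··c··> m1, ··d··> m2
  m4 = (rec X. c.(c.(X + 0) + a.(0 + X)) + d.d.X\{d}\{a,b,d}) + 0 → ··c··> m1, ··d··> m2
  m5 = (rec X. c.(c.(X + 0) + a.(0 + X)) + d.d.X\{d}\{a,b,d})\{d}\{a,b,d} → ··c··> m6
  m6 = (c.((rec X. c.(c.(X + 0) + a.(0 + X)) + d.d.X\{d}\{a,b,d}) + 0) + a.(0 + (rec X. c.(c.(X + 0) + a.(0 + X)) + d.d.X\{d}\{a,b,d})))\{d}\{a,b,d} → ··c··> m7
  m7 = ((rec X. c.(c.(X + 0) + a.(0 + X)) + d.d.X\{d}\{a,b,d}) + 0)\{d}\{a,b,d} → ··c··> m6
Q's transition system — 8 states:
  n0 = c.(c.((rec X. c.(c.(X + 0) + a.(0 + X)) + d.d.X\{d}\{a,b,d}) + 0) + a.(0 + (rec X. c.(c.(X + 0) + a.(0 + X)) + d.d.X\{d}\{a,b,d}))) + d.d.(rec X. c.(c.(X + 0) + a.(0 + X)) + d.d.X\{d}\{a,b,d})\{d}\{a,b,d} → ··c··> n1, ··d··> n2
  n1 = c.((rec X. c.(c.(X + 0) + a.(0 + X)) + d.d.X\{d}\{a,b,d}) + 0) + a.(0 + (rec X. c.(c.(X + 0) + a.(0 + X)) + d.d.X\{d}\{a,b,d})) → ··a··> n3, ··c··> n4
  n2 = d.(rec X. c.(c.(X + 0) + a.(0 + X)) + d.d.X\{d}\{a,b,d})\{d}\{a,b,d} → ··d··> n5
  n3 = 0 + (rec X. c.(c.(X + 0) + a.(0 + X)) + d.d.X\{d}\{a,b,d}) → ··c··> n1, ··d··> n2
  n4 = (rec X. c.(c.(X + 0) + a.(0 + X)) + d.d.X\{d}\{a,b,d}) + 0 → ··c··> n1, ··d··> n2
  n5 = (rec X. c.(c.(X + 0) + a.(0 + X)) + d.d.X\{d}\{a,b,d})\{d}\{a,b,d} → ··c··> n6
  n6 = (c.((rec X. c.(c.(X + 0) + a.(0 + X)) + d.d.X\{d}\{a,b,d}) + 0) + a.(0 + (rec X. c.(c.(X + 0) + a.(0 + X)) + d.d.X\{d}\{a,b,d})))\{d}\{a,b,d} → ··c··> n7
  n7 = ((rec X. c.(c.(X + 0) + a.(0 + X)) + d.d.X\{d}\{a,b,d}) + 0)\{d}\{a,b,d} → ··c··> n6
Coarsest stable partition (strong bisimilarity classes):
  B0 = {m0, m3, m4, n0, n3, n4}
  B1 = {m1, n1}
  B2 = {m2, n2}
  B3 = {m5, m6, m7, n5, n6, n7}
m0 ∈ B0, n0 ∈ B0 → same block

bisimilar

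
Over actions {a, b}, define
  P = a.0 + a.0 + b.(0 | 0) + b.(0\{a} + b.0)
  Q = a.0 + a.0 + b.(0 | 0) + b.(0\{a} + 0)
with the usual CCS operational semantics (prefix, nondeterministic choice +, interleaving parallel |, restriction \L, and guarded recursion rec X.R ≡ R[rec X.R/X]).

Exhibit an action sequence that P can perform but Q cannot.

bb

Reachable graph of P (4 states):
  u0 = a.0 + a.0 + b.(0 | 0) + b.(0\{a} + b.0) has moves --a--▸ u1, --b--▸ u2, --b--▸ u3
  u1 = 0 has moves ·
  u2 = 0 | 0 has moves ·
  u3 = 0\{a} + b.0 has moves --b--▸ u1
Reachable graph of Q (4 states):
  v0 = a.0 + a.0 + b.(0 | 0) + b.(0\{a} + 0) has moves --a--▸ v1, --b--▸ v2, --b--▸ v3
  v1 = 0 has moves ·
  v2 = 0 | 0 has moves ·
  v3 = 0\{a} + 0 has moves ·
Trace ⟨bb⟩ through P, begin at {u0}:
  [1] b ⇒ {u2, u3}
  [2] b ⇒ {u1}
  ✓ P
Trace ⟨bb⟩ through Q, begin at {v0}:
  [1] b ⇒ {v2, v3}
  [2] b ⇒ ∅ (Q stuck)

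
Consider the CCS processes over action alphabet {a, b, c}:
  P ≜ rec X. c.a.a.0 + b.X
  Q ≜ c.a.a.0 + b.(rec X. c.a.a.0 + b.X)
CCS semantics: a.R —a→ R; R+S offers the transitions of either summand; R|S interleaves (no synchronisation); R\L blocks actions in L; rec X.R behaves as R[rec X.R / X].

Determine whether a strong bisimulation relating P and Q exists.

P's transition system — 4 states:
  p0 = rec X. c.a.a.0 + b.X ⊢ —b→ p0, —c→ p1
  p1 = a.a.0 ⊢ —a→ p2
  p2 = a.0 ⊢ —a→ p3
  p3 = 0 ⊢ ·
Q's transition system — 5 states:
  q0 = c.a.a.0 + b.(rec X. c.a.a.0 + b.X) ⊢ —b→ q1, —c→ q2
  q1 = rec X. c.a.a.0 + b.X ⊢ —b→ q1, —c→ q2
  q2 = a.a.0 ⊢ —a→ q3
  q3 = a.0 ⊢ —a→ q4
  q4 = 0 ⊢ ·
Coarsest stable partition (strong bisimilarity classes):
  B0 = {p0, q0, q1}
  B1 = {p1, q2}
  B2 = {p2, q3}
  B3 = {p3, q4}
p0 ∈ B0, q0 ∈ B0 → same block

P ~ Q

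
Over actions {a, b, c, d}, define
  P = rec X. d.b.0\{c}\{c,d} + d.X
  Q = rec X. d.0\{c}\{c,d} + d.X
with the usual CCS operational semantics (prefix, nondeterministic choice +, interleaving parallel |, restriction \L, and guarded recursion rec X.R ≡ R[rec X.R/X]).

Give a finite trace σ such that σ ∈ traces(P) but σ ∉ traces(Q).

db

LTS(P): 3 reachable states
  m0 = rec X. d.b.0\{c}\{c,d} + d.X | —d→ m0, —d→ m1
  m1 = b.0\{c}\{c,d} | —b→ m2
  m2 = 0\{c}\{c,d} | ·
LTS(Q): 2 reachable states
  n0 = rec X. d.0\{c}\{c,d} + d.X | —d→ n0, —d→ n1
  n1 = 0\{c}\{c,d} | ·
Executing db from P (initial set {m0}):
  step 1 (d): {m0, m1}
  step 2 (b): {m2}
  ✓ P
Executing db from Q (initial set {n0}):
  step 1 (d): {n0, n1}
  step 2 (b): ∅ (Q stuck)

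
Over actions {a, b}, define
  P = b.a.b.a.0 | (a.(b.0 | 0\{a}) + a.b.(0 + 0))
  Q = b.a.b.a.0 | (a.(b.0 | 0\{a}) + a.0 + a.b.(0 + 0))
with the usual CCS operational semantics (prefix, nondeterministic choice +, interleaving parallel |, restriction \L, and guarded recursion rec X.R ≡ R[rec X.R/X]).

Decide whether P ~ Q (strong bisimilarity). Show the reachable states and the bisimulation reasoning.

Reachable graph of P (25 states):
  u0 = b.a.b.a.0 | (a.(b.0 | 0\{a}) + a.b.(0 + 0)) :: ··a··> u1, ··a··> u2, ··b··> u3
  u1 = b.a.b.a.0 | (b.0 | 0\{a}) :: ··b··> u4, ··b··> u5
  u2 = b.a.b.a.0 | b.(0 + 0) :: ··b··> u6, ··b··> u7
  u3 = a.b.a.0 | (a.(b.0 | 0\{a}) + a.b.(0 + 0)) :: ··a··> u4, ··a··> u6, ··a··> u8
  u4 = a.b.a.0 | (b.0 | 0\{a}) :: ··a··> u9, ··b··> u10
  u5 = b.a.b.a.0 | (0 | 0\{a}) :: ··b··> u10
  u6 = a.b.a.0 | b.(0 + 0) :: ··a··> u11, ··b··> u12
  u7 = b.a.b.a.0 | (0 + 0) :: ··b··> u12
  u8 = b.a.0 | (a.(b.0 | 0\{a}) + a.b.(0 + 0)) :: ··a··> u11, ··a··> u9, ··b··> u13
  u9 = b.a.0 | (b.0 | 0\{a}) :: ··b··> u14, ··b··> u15
  u10 = a.b.a.0 | (0 | 0\{a}) :: ··a··> u15
  u11 = b.a.0 | b.(0 + 0) :: ··b··> u16, ··b··> u17
  u12 = a.b.a.0 | (0 + 0) :: ··a··> u17
  u13 = a.0 | (a.(b.0 | 0\{a}) + a.b.(0 + 0)) :: ··a··> u14, ··a··> u16, ··a··> u18
  u14 = a.0 | (b.0 | 0\{a}) :: ··a··> u19, ··b··> u20
  u15 = b.a.0 | (0 | 0\{a}) :: ··b··> u20
  u16 = a.0 | b.(0 + 0) :: ··a··> u21, ··b··> u22
  u17 = b.a.0 | (0 + 0) :: ··b··> u22
  u18 = 0 | (a.(b.0 | 0\{a}) + a.b.(0 + 0)) :: ··a··> u19, ··a··> u21
  u19 = 0 | (b.0 | 0\{a}) :: ··b··> u23
  u20 = a.0 | (0 | 0\{a}) :: ··a··> u23
  u21 = 0 | b.(0 + 0) :: ··b··> u24
  u22 = a.0 | (0 + 0) :: ··a··> u24
  u23 = 0 | (0 | 0\{a}) :: ∅
  u24 = 0 | (0 + 0) :: ∅
Reachable graph of Q (30 states):
  v0 = b.a.b.a.0 | (a.(b.0 | 0\{a}) + a.0 + a.b.(0 + 0)) :: ··a··> v1, ··a··> v2, ··a··> v3, ··b··> v4
  v1 = b.a.b.a.0 | (b.0 | 0\{a}) :: ··b··> v5, ··b··> v6
  v2 = b.a.b.a.0 | 0 :: ··b··> v7
  v3 = b.a.b.a.0 | b.(0 + 0) :: ··b··> v8, ··b··> v9
  v4 = a.b.a.0 | (a.(b.0 | 0\{a}) + a.0 + a.b.(0 + 0)) :: ··a··> v10, ··a··> v5, ··a··> v7, ··a··> v8
  v5 = a.b.a.0 | (b.0 | 0\{a}) :: ··a··> v11, ··b··> v12
  v6 = b.a.b.a.0 | (0 | 0\{a}) :: ··b··> v12
  v7 = a.b.a.0 | 0 :: ··a··> v13
  v8 = a.b.a.0 | b.(0 + 0) :: ··a··> v14, ··b··> v15
  v9 = b.a.b.a.0 | (0 + 0) :: ··b··> v15
  v10 = b.a.0 | (a.(b.0 | 0\{a}) + a.0 + a.b.(0 + 0)) :: ··a··> v11, ··a··> v13, ··a··> v14, ··b··> v16
  v11 = b.a.0 | (b.0 | 0\{a}) :: ··b··> v17, ··b··> v18
  v12 = a.b.a.0 | (0 | 0\{a}) :: ··a··> v18
  v13 = b.a.0 | 0 :: ··b··> v19
  v14 = b.a.0 | b.(0 + 0) :: ··b··> v20, ··b··> v21
  v15 = a.b.a.0 | (0 + 0) :: ··a··> v21
  v16 = a.0 | (a.(b.0 | 0\{a}) + a.0 + a.b.(0 + 0)) :: ··a··> v17, ··a··> v19, ··a··> v20, ··a··> v22
  v17 = a.0 | (b.0 | 0\{a}) :: ··a··> v23, ··b··> v24
  v18 = b.a.0 | (0 | 0\{a}) :: ··b··> v24
  v19 = a.0 | 0 :: ··a··> v25
  v20 = a.0 | b.(0 + 0) :: ··a··> v26, ··b··> v27
  v21 = b.a.0 | (0 + 0) :: ··b··> v27
  v22 = 0 | (a.(b.0 | 0\{a}) + a.0 + a.b.(0 + 0)) :: ··a··> v23, ··a··> v25, ··a··> v26
  v23 = 0 | (b.0 | 0\{a}) :: ··b··> v28
  v24 = a.0 | (0 | 0\{a}) :: ··a··> v28
  v25 = 0 | 0 :: ∅
  v26 = 0 | b.(0 + 0) :: ··b··> v29
  v27 = a.0 | (0 + 0) :: ··a··> v29
  v28 = 0 | (0 | 0\{a}) :: ∅
  v29 = 0 | (0 + 0) :: ∅
Bisimilarity quotient blocks:
  B0 = {u0}
  B1 = {u1, u2, v1, v3}
  B2 = {u4, u6, v5, v8}
  B3 = {u11, u9, v11, v14}
  B4 = {u14, u16, v17, v20}
  B5 = {u19, u21, v23, v26}
  B6 = {u23, u24, v25, v28, v29}
  B7 = {u20, u22, v19, v24, v27}
  B8 = {u15, u17, v13, v18, v21}
  B9 = {u10, u12, v12, v15, v7}
  B10 = {u5, u7, v2, v6, v9}
  B11 = {u3}
  B12 = {u8}
  B13 = {u13}
  B14 = {u18}
  B15 = {v0}
  B16 = {v4}
  B17 = {v10}
  B18 = {v16}
  B19 = {v22}
u0 ∈ B0, v0 ∈ B15 → different blocks

not bisimilar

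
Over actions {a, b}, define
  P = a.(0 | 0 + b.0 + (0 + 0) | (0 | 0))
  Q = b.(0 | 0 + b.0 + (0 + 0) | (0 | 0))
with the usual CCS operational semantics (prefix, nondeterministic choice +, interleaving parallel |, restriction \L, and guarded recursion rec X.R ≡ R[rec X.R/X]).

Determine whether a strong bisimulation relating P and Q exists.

Reachable graph of P (3 states):
  m0 = a.(0 | 0 + b.0 + (0 + 0) | (0 | 0)) | —a→ m1
  m1 = 0 | 0 + b.0 + (0 + 0) | (0 | 0) | —b→ m2
  m2 = 0 | ·
Reachable graph of Q (3 states):
  n0 = b.(0 | 0 + b.0 + (0 + 0) | (0 | 0)) | —b→ n1
  n1 = 0 | 0 + b.0 + (0 + 0) | (0 | 0) | —b→ n2
  n2 = 0 | ·
Coarsest stable partition (strong bisimilarity classes):
  B0 = {m0}
  B1 = {m1, n1}
  B2 = {m2, n2}
  B3 = {n0}
m0 ∈ B0, n0 ∈ B3 → different blocks

P ≁ Q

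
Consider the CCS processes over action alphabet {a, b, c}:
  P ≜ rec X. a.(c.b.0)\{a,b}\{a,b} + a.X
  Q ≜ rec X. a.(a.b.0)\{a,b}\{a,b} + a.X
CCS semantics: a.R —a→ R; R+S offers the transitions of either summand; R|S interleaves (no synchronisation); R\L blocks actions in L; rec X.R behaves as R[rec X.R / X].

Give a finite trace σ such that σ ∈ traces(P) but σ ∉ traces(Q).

P's transition system — 3 states:
  m0 = rec X. a.(c.b.0)\{a,b}\{a,b} + a.X ⊢ ··a··> m0, ··a··> m1
  m1 = (c.b.0)\{a,b}\{a,b} ⊢ ··c··> m2
  m2 = (b.0)\{a,b}\{a,b} ⊢ deadlocked
Q's transition system — 2 states:
  n0 = rec X. a.(a.b.0)\{a,b}\{a,b} + a.X ⊢ ··a··> n0, ··a··> n1
  n1 = (a.b.0)\{a,b}\{a,b} ⊢ deadlocked
Trace ⟨ac⟩ through P, begin at {m0}:
  [1] a ⇒ {m0, m1}
  [2] c ⇒ {m2}
  — P admits the full trace.
Trace ⟨ac⟩ through Q, begin at {n0}:
  [1] a ⇒ {n0, n1}
  [2] c ⇒ no successor for Q

ac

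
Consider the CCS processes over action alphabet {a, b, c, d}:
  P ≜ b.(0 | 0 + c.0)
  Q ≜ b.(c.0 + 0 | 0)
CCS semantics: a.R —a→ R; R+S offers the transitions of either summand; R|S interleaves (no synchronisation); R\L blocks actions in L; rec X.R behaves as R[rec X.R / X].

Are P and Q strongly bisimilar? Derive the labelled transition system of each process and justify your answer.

LTS(P): 3 reachable states
  m0 = b.(0 | 0 + c.0) :: --b--▸ m1
  m1 = 0 | 0 + c.0 :: --c--▸ m2
  m2 = 0 :: deadlocked
LTS(Q): 3 reachable states
  n0 = b.(c.0 + 0 | 0) :: --b--▸ n1
  n1 = c.0 + 0 | 0 :: --c--▸ n2
  n2 = 0 :: deadlocked
Bisimilarity quotient blocks:
  B0 = {m0, n0}
  B1 = {m1, n1}
  B2 = {m2, n2}
m0 ∈ B0, n0 ∈ B0 → same block

bisimilar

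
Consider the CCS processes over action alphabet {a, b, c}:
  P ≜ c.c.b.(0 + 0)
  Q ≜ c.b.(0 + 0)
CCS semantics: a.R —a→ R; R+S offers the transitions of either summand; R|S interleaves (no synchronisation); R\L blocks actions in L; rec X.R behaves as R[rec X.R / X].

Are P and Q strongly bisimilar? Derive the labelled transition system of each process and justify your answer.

NO

P's transition system — 4 states:
  u0 = c.c.b.(0 + 0) ⊢ =c=> u1
  u1 = c.b.(0 + 0) ⊢ =c=> u2
  u2 = b.(0 + 0) ⊢ =b=> u3
  u3 = 0 + 0 ⊢ deadlocked
Q's transition system — 3 states:
  v0 = c.b.(0 + 0) ⊢ =c=> v1
  v1 = b.(0 + 0) ⊢ =b=> v2
  v2 = 0 + 0 ⊢ deadlocked
Bisimilarity quotient blocks:
  B0 = {u0}
  B1 = {u1, v0}
  B2 = {u2, v1}
  B3 = {u3, v2}
u0 ∈ B0, v0 ∈ B1 → different blocks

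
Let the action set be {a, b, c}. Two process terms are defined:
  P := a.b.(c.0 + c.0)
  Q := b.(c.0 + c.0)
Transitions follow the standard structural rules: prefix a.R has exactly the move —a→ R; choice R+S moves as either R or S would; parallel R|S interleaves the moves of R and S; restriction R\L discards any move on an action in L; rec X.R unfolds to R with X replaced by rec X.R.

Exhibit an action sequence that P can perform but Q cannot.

LTS(P): 4 reachable states
  m0 = a.b.(c.0 + c.0) has moves —a→ m1
  m1 = b.(c.0 + c.0) has moves —b→ m2
  m2 = c.0 + c.0 has moves —c→ m3
  m3 = 0 has moves ∅
LTS(Q): 3 reachable states
  n0 = b.(c.0 + c.0) has moves —b→ n1
  n1 = c.0 + c.0 has moves —c→ n2
  n2 = 0 has moves ∅
Executing a from P (initial set {m0}):
  step 1 (a): {m1}
  — P admits the full trace.
Executing a from Q (initial set {n0}):
  step 1 (a): ∅  — Q cannot continue

a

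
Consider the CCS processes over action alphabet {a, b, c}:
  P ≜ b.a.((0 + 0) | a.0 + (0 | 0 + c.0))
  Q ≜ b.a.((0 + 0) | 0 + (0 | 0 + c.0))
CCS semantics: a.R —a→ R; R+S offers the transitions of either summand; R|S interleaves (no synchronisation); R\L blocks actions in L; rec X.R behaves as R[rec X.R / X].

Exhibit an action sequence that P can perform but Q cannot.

LTS(P): 5 reachable states
  m0 = b.a.((0 + 0) | a.0 + (0 | 0 + c.0)) | —b→ m1
  m1 = a.((0 + 0) | a.0 + (0 | 0 + c.0)) | —a→ m2
  m2 = (0 + 0) | a.0 + (0 | 0 + c.0) | —a→ m3, —c→ m4
  m3 = (0 + 0) | 0 | ∅
  m4 = 0 | ∅
LTS(Q): 4 reachable states
  n0 = b.a.((0 + 0) | 0 + (0 | 0 + c.0)) | —b→ n1
  n1 = a.((0 + 0) | 0 + (0 | 0 + c.0)) | —a→ n2
  n2 = (0 + 0) | 0 + (0 | 0 + c.0) | —c→ n3
  n3 = 0 | ∅
Trace ⟨baa⟩ through P, begin at {m0}:
  step 1 (b): {m1}
  step 2 (a): {m2}
  step 3 (a): {m3}
  — P admits the full trace.
Trace ⟨baa⟩ through Q, begin at {n0}:
  step 1 (b): {n1}
  step 2 (a): {n2}
  step 3 (a): ∅  — Q cannot continue

baa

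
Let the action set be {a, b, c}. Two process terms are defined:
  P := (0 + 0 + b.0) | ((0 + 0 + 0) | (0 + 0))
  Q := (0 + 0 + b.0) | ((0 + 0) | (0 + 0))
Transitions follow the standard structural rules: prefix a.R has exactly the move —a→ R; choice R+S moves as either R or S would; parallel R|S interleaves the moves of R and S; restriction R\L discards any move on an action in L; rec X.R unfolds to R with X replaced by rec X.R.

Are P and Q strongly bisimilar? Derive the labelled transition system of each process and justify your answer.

P's transition system — 2 states:
  s0 = (0 + 0 + b.0) | ((0 + 0 + 0) | (0 + 0)) has moves —b→ s1
  s1 = 0 | ((0 + 0 + 0) | (0 + 0)) has moves ·
Q's transition system — 2 states:
  t0 = (0 + 0 + b.0) | ((0 + 0) | (0 + 0)) has moves —b→ t1
  t1 = 0 | ((0 + 0) | (0 + 0)) has moves ·
Coarsest stable partition (strong bisimilarity classes):
  B0 = {s0, t0}
  B1 = {s1, t1}
s0 ∈ B0, t0 ∈ B0 → same block

YES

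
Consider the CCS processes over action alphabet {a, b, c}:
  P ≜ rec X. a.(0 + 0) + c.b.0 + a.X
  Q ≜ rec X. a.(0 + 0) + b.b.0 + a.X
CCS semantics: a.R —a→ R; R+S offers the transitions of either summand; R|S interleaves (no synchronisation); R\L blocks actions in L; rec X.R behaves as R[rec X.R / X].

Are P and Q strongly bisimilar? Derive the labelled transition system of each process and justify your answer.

Reachable graph of P (4 states):
  s0 = rec X. a.(0 + 0) + c.b.0 + a.X | --a--▸ s0, --a--▸ s1, --c--▸ s2
  s1 = 0 + 0 | ·
  s2 = b.0 | --b--▸ s3
  s3 = 0 | ·
Reachable graph of Q (4 states):
  t0 = rec X. a.(0 + 0) + b.b.0 + a.X | --a--▸ t0, --a--▸ t1, --b--▸ t2
  t1 = 0 + 0 | ·
  t2 = b.0 | --b--▸ t3
  t3 = 0 | ·
Partition-refinement fixed point:
  B0 = {s0}
  B1 = {s1, s3, t1, t3}
  B2 = {s2, t2}
  B3 = {t0}
s0 ∈ B0, t0 ∈ B3 → different blocks

P ≁ Q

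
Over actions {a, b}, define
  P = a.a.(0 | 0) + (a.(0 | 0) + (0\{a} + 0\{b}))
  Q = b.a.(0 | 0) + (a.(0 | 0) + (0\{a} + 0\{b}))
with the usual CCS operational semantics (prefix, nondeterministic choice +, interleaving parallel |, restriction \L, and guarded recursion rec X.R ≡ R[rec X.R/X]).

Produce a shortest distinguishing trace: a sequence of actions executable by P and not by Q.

P's transition system — 3 states:
  m0 = a.a.(0 | 0) + (a.(0 | 0) + (0\{a} + 0\{b})) ⊢ ··a··> m1, ··a··> m2
  m1 = 0 | 0 ⊢ ∅
  m2 = a.(0 | 0) ⊢ ··a··> m1
Q's transition system — 3 states:
  n0 = b.a.(0 | 0) + (a.(0 | 0) + (0\{a} + 0\{b})) ⊢ ··a··> n1, ··b··> n2
  n1 = 0 | 0 ⊢ ∅
  n2 = a.(0 | 0) ⊢ ··a··> n1
Trace ⟨aa⟩ through P, begin at {m0}:
  after a @ step 1: {m1, m2}
  after a @ step 2: {m1}
  P completes σ.
Trace ⟨aa⟩ through Q, begin at {n0}:
  after a @ step 1: {n1}
  after a @ step 2: no successor for Q

aa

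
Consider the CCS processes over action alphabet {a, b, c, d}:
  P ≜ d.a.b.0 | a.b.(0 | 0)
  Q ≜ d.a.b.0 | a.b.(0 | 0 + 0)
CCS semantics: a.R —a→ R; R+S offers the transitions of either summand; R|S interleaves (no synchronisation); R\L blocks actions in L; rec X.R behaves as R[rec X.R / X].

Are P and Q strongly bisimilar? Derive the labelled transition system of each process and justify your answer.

bisimilar

P's transition system — 12 states:
  m0 = d.a.b.0 | a.b.(0 | 0) :: --a--▸ m1, --d--▸ m2
  m1 = d.a.b.0 | b.(0 | 0) :: --b--▸ m3, --d--▸ m4
  m2 = a.b.0 | a.b.(0 | 0) :: --a--▸ m4, --a--▸ m5
  m3 = d.a.b.0 | (0 | 0) :: --d--▸ m6
  m4 = a.b.0 | b.(0 | 0) :: --a--▸ m7, --b--▸ m6
  m5 = b.0 | a.b.(0 | 0) :: --a--▸ m7, --b--▸ m8
  m6 = a.b.0 | (0 | 0) :: --a--▸ m9
  m7 = b.0 | b.(0 | 0) :: --b--▸ m10, --b--▸ m9
  m8 = 0 | a.b.(0 | 0) :: --a--▸ m10
  m9 = b.0 | (0 | 0) :: --b--▸ m11
  m10 = 0 | b.(0 | 0) :: --b--▸ m11
  m11 = 0 | (0 | 0) :: ·
Q's transition system — 12 states:
  n0 = d.a.b.0 | a.b.(0 | 0 + 0) :: --a--▸ n1, --d--▸ n2
  n1 = d.a.b.0 | b.(0 | 0 + 0) :: --b--▸ n3, --d--▸ n4
  n2 = a.b.0 | a.b.(0 | 0 + 0) :: --a--▸ n4, --a--▸ n5
  n3 = d.a.b.0 | (0 | 0 + 0) :: --d--▸ n6
  n4 = a.b.0 | b.(0 | 0 + 0) :: --a--▸ n7, --b--▸ n6
  n5 = b.0 | a.b.(0 | 0 + 0) :: --a--▸ n7, --b--▸ n8
  n6 = a.b.0 | (0 | 0 + 0) :: --a--▸ n9
  n7 = b.0 | b.(0 | 0 + 0) :: --b--▸ n10, --b--▸ n9
  n8 = 0 | a.b.(0 | 0 + 0) :: --a--▸ n10
  n9 = b.0 | (0 | 0 + 0) :: --b--▸ n11
  n10 = 0 | b.(0 | 0 + 0) :: --b--▸ n11
  n11 = 0 | (0 | 0 + 0) :: ·
Bisimilarity quotient blocks:
  B0 = {m0, n0}
  B1 = {m1, n1}
  B2 = {m4, m5, n4, n5}
  B3 = {m7, n7}
  B4 = {m10, m9, n10, n9}
  B5 = {m11, n11}
  B6 = {m6, m8, n6, n8}
  B7 = {m3, n3}
  B8 = {m2, n2}
m0 ∈ B0, n0 ∈ B0 → same block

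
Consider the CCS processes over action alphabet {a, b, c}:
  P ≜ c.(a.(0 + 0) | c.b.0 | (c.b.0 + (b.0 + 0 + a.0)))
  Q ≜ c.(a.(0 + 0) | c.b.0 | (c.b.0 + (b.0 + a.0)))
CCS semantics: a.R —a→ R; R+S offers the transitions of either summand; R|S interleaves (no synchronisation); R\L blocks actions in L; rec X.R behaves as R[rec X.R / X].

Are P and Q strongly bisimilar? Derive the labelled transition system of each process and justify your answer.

YES

LTS(P): 19 reachable states
  s0 = c.(a.(0 + 0) | c.b.0 | (c.b.0 + (b.0 + 0 + a.0))) → =c=> s1
  s1 = a.(0 + 0) | c.b.0 | (c.b.0 + (b.0 + 0 + a.0)) → =a=> s2, =a=> s3, =b=> s3, =c=> s4, =c=> s5
  s2 = (0 + 0) | c.b.0 | (c.b.0 + (b.0 + 0 + a.0)) → =a=> s6, =b=> s6, =c=> s7, =c=> s8
  s3 = a.(0 + 0) | c.b.0 | 0 → =a=> s6, =c=> s9
  s4 = a.(0 + 0) | b.0 | (c.b.0 + (b.0 + 0 + a.0)) → =a=> s7, =a=> s9, =b=> s10, =b=> s9, =c=> s11
  s5 = a.(0 + 0) | c.b.0 | b.0 → =a=> s8, =b=> s3, =c=> s11
  s6 = (0 + 0) | c.b.0 | 0 → =c=> s12
  s7 = (0 + 0) | b.0 | (c.b.0 + (b.0 + 0 + a.0)) → =a=> s12, =b=> s12, =b=> s13, =c=> s14
  s8 = (0 + 0) | c.b.0 | b.0 → =b=> s6, =c=> s14
  s9 = a.(0 + 0) | b.0 | 0 → =a=> s12, =b=> s15
  s10 = a.(0 + 0) | 0 | (c.b.0 + (b.0 + 0 + a.0)) → =a=> s13, =a=> s15, =b=> s15, =c=> s16
  s11 = a.(0 + 0) | b.0 | b.0 → =a=> s14, =b=> s16, =b=> s9
  s12 = (0 + 0) | b.0 | 0 → =b=> s17
  s13 = (0 + 0) | 0 | (c.b.0 + (b.0 + 0 + a.0)) → =a=> s17, =b=> s17, =c=> s18
  s14 = (0 + 0) | b.0 | b.0 → =b=> s12, =b=> s18
  s15 = a.(0 + 0) | 0 | 0 → =a=> s17
  s16 = a.(0 + 0) | 0 | b.0 → =a=> s18, =b=> s15
  s17 = (0 + 0) | 0 | 0 → stopped
  s18 = (0 + 0) | 0 | b.0 → =b=> s17
LTS(Q): 19 reachable states
  t0 = c.(a.(0 + 0) | c.b.0 | (c.b.0 + (b.0 + a.0))) → =c=> t1
  t1 = a.(0 + 0) | c.b.0 | (c.b.0 + (b.0 + a.0)) → =a=> t2, =a=> t3, =b=> t3, =c=> t4, =c=> t5
  t2 = (0 + 0) | c.b.0 | (c.b.0 + (b.0 + a.0)) → =a=> t6, =b=> t6, =c=> t7, =c=> t8
  t3 = a.(0 + 0) | c.b.0 | 0 → =a=> t6, =c=> t9
  t4 = a.(0 + 0) | b.0 | (c.b.0 + (b.0 + a.0)) → =a=> t7, =a=> t9, =b=> t10, =b=> t9, =c=> t11
  t5 = a.(0 + 0) | c.b.0 | b.0 → =a=> t8, =b=> t3, =c=> t11
  t6 = (0 + 0) | c.b.0 | 0 → =c=> t12
  t7 = (0 + 0) | b.0 | (c.b.0 + (b.0 + a.0)) → =a=> t12, =b=> t12, =b=> t13, =c=> t14
  t8 = (0 + 0) | c.b.0 | b.0 → =b=> t6, =c=> t14
  t9 = a.(0 + 0) | b.0 | 0 → =a=> t12, =b=> t15
  t10 = a.(0 + 0) | 0 | (c.b.0 + (b.0 + a.0)) → =a=> t13, =a=> t15, =b=> t15, =c=> t16
  t11 = a.(0 + 0) | b.0 | b.0 → =a=> t14, =b=> t16, =b=> t9
  t12 = (0 + 0) | b.0 | 0 → =b=> t17
  t13 = (0 + 0) | 0 | (c.b.0 + (b.0 + a.0)) → =a=> t17, =b=> t17, =c=> t18
  t14 = (0 + 0) | b.0 | b.0 → =b=> t12, =b=> t18
  t15 = a.(0 + 0) | 0 | 0 → =a=> t17
  t16 = a.(0 + 0) | 0 | b.0 → =a=> t18, =b=> t15
  t17 = (0 + 0) | 0 | 0 → stopped
  t18 = (0 + 0) | 0 | b.0 → =b=> t17
Partition-refinement fixed point:
  B0 = {s0, t0}
  B1 = {s1, t1}
  B2 = {s2, t2}
  B3 = {s7, t7}
  B4 = {s14, t14}
  B5 = {s12, s18, t12, t18}
  B6 = {s17, t17}
  B7 = {s13, t13}
  B8 = {s6, t6}
  B9 = {s8, t8}
  B10 = {s3, t3}
  B11 = {s16, s9, t16, t9}
  B12 = {s15, t15}
  B13 = {s5, t5}
  B14 = {s11, t11}
  B15 = {s4, t4}
  B16 = {s10, t10}
s0 ∈ B0, t0 ∈ B0 → same block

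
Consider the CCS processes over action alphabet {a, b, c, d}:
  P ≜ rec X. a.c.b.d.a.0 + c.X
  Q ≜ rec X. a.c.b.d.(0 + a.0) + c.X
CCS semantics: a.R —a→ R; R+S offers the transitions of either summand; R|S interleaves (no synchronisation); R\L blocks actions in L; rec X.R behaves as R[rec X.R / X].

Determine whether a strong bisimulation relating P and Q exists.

LTS(P): 6 reachable states
  p0 = rec X. a.c.b.d.a.0 + c.X :: =a=> p1, =c=> p0
  p1 = c.b.d.a.0 :: =c=> p2
  p2 = b.d.a.0 :: =b=> p3
  p3 = d.a.0 :: =d=> p4
  p4 = a.0 :: =a=> p5
  p5 = 0 :: deadlocked
LTS(Q): 6 reachable states
  q0 = rec X. a.c.b.d.(0 + a.0) + c.X :: =a=> q1, =c=> q0
  q1 = c.b.d.(0 + a.0) :: =c=> q2
  q2 = b.d.(0 + a.0) :: =b=> q3
  q3 = d.(0 + a.0) :: =d=> q4
  q4 = 0 + a.0 :: =a=> q5
  q5 = 0 :: deadlocked
Bisimilarity quotient blocks:
  B0 = {p0, q0}
  B1 = {p1, q1}
  B2 = {p2, q2}
  B3 = {p3, q3}
  B4 = {p4, q4}
  B5 = {p5, q5}
p0 ∈ B0, q0 ∈ B0 → same block

bisimilar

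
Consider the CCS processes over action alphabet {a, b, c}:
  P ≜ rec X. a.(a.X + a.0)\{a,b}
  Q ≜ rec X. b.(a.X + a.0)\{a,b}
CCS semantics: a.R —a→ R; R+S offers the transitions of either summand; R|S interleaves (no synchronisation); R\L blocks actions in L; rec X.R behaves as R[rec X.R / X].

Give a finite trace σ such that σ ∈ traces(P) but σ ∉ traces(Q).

a

LTS(P): 2 reachable states
  u0 = rec X. a.(a.X + a.0)\{a,b} → —a→ u1
  u1 = (a.(rec X. a.(a.X + a.0)\{a,b}) + a.0)\{a,b} → ∅
LTS(Q): 2 reachable states
  v0 = rec X. b.(a.X + a.0)\{a,b} → —b→ v1
  v1 = (a.(rec X. b.(a.X + a.0)\{a,b}) + a.0)\{a,b} → ∅
Trace ⟨a⟩ through P, begin at {u0}:
  [1] a ⇒ {u1}
  P completes σ.
Trace ⟨a⟩ through Q, begin at {v0}:
  [1] a ⇒ ∅  — Q cannot continue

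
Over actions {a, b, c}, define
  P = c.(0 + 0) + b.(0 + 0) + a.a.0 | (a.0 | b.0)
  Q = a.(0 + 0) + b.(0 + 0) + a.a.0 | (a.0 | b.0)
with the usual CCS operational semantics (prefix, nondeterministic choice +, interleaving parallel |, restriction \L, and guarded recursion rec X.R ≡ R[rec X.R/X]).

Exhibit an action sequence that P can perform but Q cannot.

c

Reachable graph of P (13 states):
  m0 = c.(0 + 0) + b.(0 + 0) + a.a.0 | (a.0 | b.0) | =a=> m1, =a=> m2, =b=> m3, =b=> m4, =c=> m3
  m1 = a.0 | (a.0 | b.0) | =a=> m5, =a=> m6, =b=> m7
  m2 = a.a.0 | (0 | b.0) | =a=> m6, =b=> m8
  m3 = 0 + 0 | (no moves)
  m4 = a.a.0 | (a.0 | 0) | =a=> m7, =a=> m8
  m5 = 0 | (a.0 | b.0) | =a=> m9, =b=> m10
  m6 = a.0 | (0 | b.0) | =a=> m9, =b=> m11
  m7 = a.0 | (a.0 | 0) | =a=> m10, =a=> m11
  m8 = a.a.0 | (0 | 0) | =a=> m11
  m9 = 0 | (0 | b.0) | =b=> m12
  m10 = 0 | (a.0 | 0) | =a=> m12
  m11 = a.0 | (0 | 0) | =a=> m12
  m12 = 0 | (0 | 0) | (no moves)
Reachable graph of Q (13 states):
  n0 = a.(0 + 0) + b.(0 + 0) + a.a.0 | (a.0 | b.0) | =a=> n1, =a=> n2, =a=> n3, =b=> n1, =b=> n4
  n1 = 0 + 0 | (no moves)
  n2 = a.0 | (a.0 | b.0) | =a=> n5, =a=> n6, =b=> n7
  n3 = a.a.0 | (0 | b.0) | =a=> n6, =b=> n8
  n4 = a.a.0 | (a.0 | 0) | =a=> n7, =a=> n8
  n5 = 0 | (a.0 | b.0) | =a=> n9, =b=> n10
  n6 = a.0 | (0 | b.0) | =a=> n9, =b=> n11
  n7 = a.0 | (a.0 | 0) | =a=> n10, =a=> n11
  n8 = a.a.0 | (0 | 0) | =a=> n11
  n9 = 0 | (0 | b.0) | =b=> n12
  n10 = 0 | (a.0 | 0) | =a=> n12
  n11 = a.0 | (0 | 0) | =a=> n12
  n12 = 0 | (0 | 0) | (no moves)
Trace ⟨c⟩ through P, begin at {m0}:
  [1] c ⇒ {m3}
  P completes σ.
Trace ⟨c⟩ through Q, begin at {n0}:
  [1] c ⇒ no successor for Q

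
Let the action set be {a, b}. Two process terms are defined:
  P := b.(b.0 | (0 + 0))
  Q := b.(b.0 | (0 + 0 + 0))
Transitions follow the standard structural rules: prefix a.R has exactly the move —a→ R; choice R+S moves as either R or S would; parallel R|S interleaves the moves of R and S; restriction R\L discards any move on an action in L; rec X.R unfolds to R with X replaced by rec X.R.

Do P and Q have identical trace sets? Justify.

Reachable graph of P (3 states):
  m0 = b.(b.0 | (0 + 0)) ⊢ --b--▸ m1
  m1 = b.0 | (0 + 0) ⊢ --b--▸ m2
  m2 = 0 | (0 + 0) ⊢ ∅
Reachable graph of Q (3 states):
  n0 = b.(b.0 | (0 + 0 + 0)) ⊢ --b--▸ n1
  n1 = b.0 | (0 + 0 + 0) ⊢ --b--▸ n2
  n2 = 0 | (0 + 0 + 0) ⊢ ∅
Partition-refinement fixed point:
  B0 = {m0, n0}
  B1 = {m1, n1}
  B2 = {m2, n2}
m0 ∈ B0, n0 ∈ B0 → same block
Bisimilar ⇒ trace-equivalent.

YES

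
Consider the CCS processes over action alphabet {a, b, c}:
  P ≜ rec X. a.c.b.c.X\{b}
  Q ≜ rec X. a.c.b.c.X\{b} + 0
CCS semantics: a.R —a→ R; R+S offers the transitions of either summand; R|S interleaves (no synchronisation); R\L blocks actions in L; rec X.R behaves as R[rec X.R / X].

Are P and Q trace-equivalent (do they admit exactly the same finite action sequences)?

trace-equivalent

Reachable graph of P (7 states):
  u0 = rec X. a.c.b.c.X\{b} → ··a··> u1
  u1 = c.b.c.(rec X. a.c.b.c.X\{b})\{b} → ··c··> u2
  u2 = b.c.(rec X. a.c.b.c.X\{b})\{b} → ··b··> u3
  u3 = c.(rec X. a.c.b.c.X\{b})\{b} → ··c··> u4
  u4 = (rec X. a.c.b.c.X\{b})\{b} → ··a··> u5
  u5 = (c.b.c.(rec X. a.c.b.c.X\{b})\{b})\{b} → ··c··> u6
  u6 = (b.c.(rec X. a.c.b.c.X\{b})\{b})\{b} → ∅
Reachable graph of Q (7 states):
  v0 = rec X. a.c.b.c.X\{b} + 0 → ··a··> v1
  v1 = c.b.c.(rec X. a.c.b.c.X\{b} + 0)\{b} → ··c··> v2
  v2 = b.c.(rec X. a.c.b.c.X\{b} + 0)\{b} → ··b··> v3
  v3 = c.(rec X. a.c.b.c.X\{b} + 0)\{b} → ··c··> v4
  v4 = (rec X. a.c.b.c.X\{b} + 0)\{b} → ··a··> v5
  v5 = (c.b.c.(rec X. a.c.b.c.X\{b} + 0)\{b})\{b} → ··c··> v6
  v6 = (b.c.(rec X. a.c.b.c.X\{b} + 0)\{b})\{b} → ∅
Coarsest stable partition (strong bisimilarity classes):
  B0 = {u0, v0}
  B1 = {u1, v1}
  B2 = {u2, v2}
  B3 = {u3, v3}
  B4 = {u4, v4}
  B5 = {u5, v5}
  B6 = {u6, v6}
u0 ∈ B0, v0 ∈ B0 → same block
Bisimilar ⇒ trace-equivalent.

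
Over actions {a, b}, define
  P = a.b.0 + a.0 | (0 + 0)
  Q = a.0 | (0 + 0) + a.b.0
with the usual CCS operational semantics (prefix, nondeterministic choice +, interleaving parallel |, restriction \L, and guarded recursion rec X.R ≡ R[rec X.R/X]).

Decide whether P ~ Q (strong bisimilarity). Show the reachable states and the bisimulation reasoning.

YES

LTS(P): 4 reachable states
  s0 = a.b.0 + a.0 | (0 + 0) ⊢ ··a··> s1, ··a··> s2
  s1 = 0 | (0 + 0) ⊢ (no moves)
  s2 = b.0 ⊢ ··b··> s3
  s3 = 0 ⊢ (no moves)
LTS(Q): 4 reachable states
  t0 = a.0 | (0 + 0) + a.b.0 ⊢ ··a··> t1, ··a··> t2
  t1 = 0 | (0 + 0) ⊢ (no moves)
  t2 = b.0 ⊢ ··b··> t3
  t3 = 0 ⊢ (no moves)
Coarsest stable partition (strong bisimilarity classes):
  B0 = {s0, t0}
  B1 = {s2, t2}
  B2 = {s1, s3, t1, t3}
s0 ∈ B0, t0 ∈ B0 → same block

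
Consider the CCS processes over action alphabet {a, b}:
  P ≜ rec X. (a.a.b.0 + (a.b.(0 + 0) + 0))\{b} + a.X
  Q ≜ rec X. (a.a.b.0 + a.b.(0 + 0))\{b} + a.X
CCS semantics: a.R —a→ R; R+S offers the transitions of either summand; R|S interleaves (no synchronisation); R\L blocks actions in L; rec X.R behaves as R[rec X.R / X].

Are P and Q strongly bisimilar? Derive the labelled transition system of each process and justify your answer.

P ~ Q

LTS(P): 4 reachable states
  s0 = rec X. (a.a.b.0 + (a.b.(0 + 0) + 0))\{b} + a.X ⊢ —a→ s0, —a→ s1, —a→ s2
  s1 = (a.b.0)\{b} ⊢ —a→ s3
  s2 = (b.(0 + 0))\{b} ⊢ stopped
  s3 = (b.0)\{b} ⊢ stopped
LTS(Q): 4 reachable states
  t0 = rec X. (a.a.b.0 + a.b.(0 + 0))\{b} + a.X ⊢ —a→ t0, —a→ t1, —a→ t2
  t1 = (a.b.0)\{b} ⊢ —a→ t3
  t2 = (b.(0 + 0))\{b} ⊢ stopped
  t3 = (b.0)\{b} ⊢ stopped
Coarsest stable partition (strong bisimilarity classes):
  B0 = {s0, t0}
  B1 = {s2, s3, t2, t3}
  B2 = {s1, t1}
s0 ∈ B0, t0 ∈ B0 → same block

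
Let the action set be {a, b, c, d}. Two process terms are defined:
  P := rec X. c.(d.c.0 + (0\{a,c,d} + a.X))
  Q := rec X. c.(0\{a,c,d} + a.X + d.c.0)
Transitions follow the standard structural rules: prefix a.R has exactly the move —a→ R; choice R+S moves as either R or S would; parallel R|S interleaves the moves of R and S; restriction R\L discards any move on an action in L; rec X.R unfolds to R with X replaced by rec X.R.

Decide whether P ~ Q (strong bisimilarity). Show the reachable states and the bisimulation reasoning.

P's transition system — 4 states:
  u0 = rec X. c.(d.c.0 + (0\{a,c,d} + a.X)) :: --c--▸ u1
  u1 = d.c.0 + (0\{a,c,d} + a.(rec X. c.(d.c.0 + (0\{a,c,d} + a.X)))) :: --a--▸ u0, --d--▸ u2
  u2 = c.0 :: --c--▸ u3
  u3 = 0 :: ∅
Q's transition system — 4 states:
  v0 = rec X. c.(0\{a,c,d} + a.X + d.c.0) :: --c--▸ v1
  v1 = 0\{a,c,d} + a.(rec X. c.(0\{a,c,d} + a.X + d.c.0)) + d.c.0 :: --a--▸ v0, --d--▸ v2
  v2 = c.0 :: --c--▸ v3
  v3 = 0 :: ∅
Partition-refinement fixed point:
  B0 = {u0, v0}
  B1 = {u1, v1}
  B2 = {u2, v2}
  B3 = {u3, v3}
u0 ∈ B0, v0 ∈ B0 → same block

bisimilar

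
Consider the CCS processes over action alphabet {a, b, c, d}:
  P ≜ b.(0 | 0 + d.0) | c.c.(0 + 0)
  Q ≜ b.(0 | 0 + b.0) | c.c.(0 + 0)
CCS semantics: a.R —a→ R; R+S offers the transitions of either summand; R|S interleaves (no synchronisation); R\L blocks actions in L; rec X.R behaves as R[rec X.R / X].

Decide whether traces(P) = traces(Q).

traces(P) ≠ traces(Q) — witness ⟨bd⟩

P's transition system — 9 states:
  m0 = b.(0 | 0 + d.0) | c.c.(0 + 0) has moves ··b··> m1, ··c··> m2
  m1 = (0 | 0 + d.0) | c.c.(0 + 0) has moves ··c··> m3, ··d··> m4
  m2 = b.(0 | 0 + d.0) | c.(0 + 0) has moves ··b··> m3, ··c··> m5
  m3 = (0 | 0 + d.0) | c.(0 + 0) has moves ··c··> m6, ··d··> m7
  m4 = 0 | c.c.(0 + 0) has moves ··c··> m7
  m5 = b.(0 | 0 + d.0) | (0 + 0) has moves ··b··> m6
  m6 = (0 | 0 + d.0) | (0 + 0) has moves ··d··> m8
  m7 = 0 | c.(0 + 0) has moves ··c··> m8
  m8 = 0 | (0 + 0) has moves stopped
Q's transition system — 9 states:
  n0 = b.(0 | 0 + b.0) | c.c.(0 + 0) has moves ··b··> n1, ··c··> n2
  n1 = (0 | 0 + b.0) | c.c.(0 + 0) has moves ··b··> n3, ··c··> n4
  n2 = b.(0 | 0 + b.0) | c.(0 + 0) has moves ··b··> n4, ··c··> n5
  n3 = 0 | c.c.(0 + 0) has moves ··c··> n6
  n4 = (0 | 0 + b.0) | c.(0 + 0) has moves ··b··> n6, ··c··> n7
  n5 = b.(0 | 0 + b.0) | (0 + 0) has moves ··b··> n7
  n6 = 0 | c.(0 + 0) has moves ··c··> n8
  n7 = (0 | 0 + b.0) | (0 + 0) has moves ··b··> n8
  n8 = 0 | (0 + 0) has moves stopped
Run σ = ⟨bd⟩ on P: start {m0}
  after b @ step 1: {m1}
  after d @ step 2: {m4}
  P completes σ.
Run σ = ⟨bd⟩ on Q: start {n0}
  after b @ step 1: {n1}
  after d @ step 2: ∅  — Q cannot continue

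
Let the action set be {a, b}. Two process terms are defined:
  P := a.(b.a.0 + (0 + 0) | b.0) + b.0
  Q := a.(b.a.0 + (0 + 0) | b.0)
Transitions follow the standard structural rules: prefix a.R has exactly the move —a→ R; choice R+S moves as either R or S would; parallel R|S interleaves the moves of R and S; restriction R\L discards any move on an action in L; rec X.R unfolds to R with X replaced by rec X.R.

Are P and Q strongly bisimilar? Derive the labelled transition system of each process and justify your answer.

P's transition system — 5 states:
  p0 = a.(b.a.0 + (0 + 0) | b.0) + b.0 has moves ··a··> p1, ··b··> p2
  p1 = b.a.0 + (0 + 0) | b.0 has moves ··b··> p3, ··b··> p4
  p2 = 0 has moves (no moves)
  p3 = (0 + 0) | 0 has moves (no moves)
  p4 = a.0 has moves ··a··> p2
Q's transition system — 5 states:
  q0 = a.(b.a.0 + (0 + 0) | b.0) has moves ··a··> q1
  q1 = b.a.0 + (0 + 0) | b.0 has moves ··b··> q2, ··b··> q3
  q2 = (0 + 0) | 0 has moves (no moves)
  q3 = a.0 has moves ··a··> q4
  q4 = 0 has moves (no moves)
Partition-refinement fixed point:
  B0 = {p0}
  B1 = {p1, q1}
  B2 = {p4, q3}
  B3 = {p2, p3, q2, q4}
  B4 = {q0}
p0 ∈ B0, q0 ∈ B4 → different blocks

not bisimilar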